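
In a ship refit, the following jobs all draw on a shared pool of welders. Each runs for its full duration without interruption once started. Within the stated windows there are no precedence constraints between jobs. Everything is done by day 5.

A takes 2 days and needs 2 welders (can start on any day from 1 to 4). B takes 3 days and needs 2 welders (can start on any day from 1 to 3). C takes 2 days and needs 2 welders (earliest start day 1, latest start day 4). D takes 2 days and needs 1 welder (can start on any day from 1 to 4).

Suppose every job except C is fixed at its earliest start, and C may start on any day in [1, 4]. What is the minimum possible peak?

C@1: d1:7  d2:7  d3:2  d4:0  d5:0 → peak 7
C@2: d1:5  d2:7  d3:4  d4:0  d5:0 → peak 7
C@3: d1:5  d2:5  d3:4  d4:2  d5:0 → peak 5
C@4: d1:5  d2:5  d3:2  d4:2  d5:2 → peak 5
Best is C@3, peak 5.

5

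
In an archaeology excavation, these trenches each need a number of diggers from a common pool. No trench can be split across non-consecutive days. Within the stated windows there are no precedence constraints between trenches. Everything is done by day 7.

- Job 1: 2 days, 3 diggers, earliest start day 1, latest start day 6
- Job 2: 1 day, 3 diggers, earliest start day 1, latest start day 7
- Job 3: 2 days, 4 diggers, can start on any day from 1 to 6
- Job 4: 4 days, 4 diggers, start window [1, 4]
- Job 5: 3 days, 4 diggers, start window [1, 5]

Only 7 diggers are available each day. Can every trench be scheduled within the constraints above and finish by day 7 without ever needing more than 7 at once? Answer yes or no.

no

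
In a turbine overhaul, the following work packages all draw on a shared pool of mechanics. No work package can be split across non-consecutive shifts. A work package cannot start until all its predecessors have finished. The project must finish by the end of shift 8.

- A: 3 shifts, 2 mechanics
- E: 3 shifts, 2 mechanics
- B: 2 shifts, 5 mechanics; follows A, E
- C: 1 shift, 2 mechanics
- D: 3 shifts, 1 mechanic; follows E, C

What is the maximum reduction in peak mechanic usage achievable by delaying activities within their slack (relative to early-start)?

Early-start peak: s1:6  s2:4  s3:4  s4:6  s5:6  s6:1  s7:0  s8:0 ⇒ 6.
Leveled (A@2, E@1, B@7, C@1, D@4): s1:4  s2:4  s3:4  s4:3  s5:1  s6:1  s7:5  s8:5 ⇒ 5.
Reduction 6 − 5 = 1.

1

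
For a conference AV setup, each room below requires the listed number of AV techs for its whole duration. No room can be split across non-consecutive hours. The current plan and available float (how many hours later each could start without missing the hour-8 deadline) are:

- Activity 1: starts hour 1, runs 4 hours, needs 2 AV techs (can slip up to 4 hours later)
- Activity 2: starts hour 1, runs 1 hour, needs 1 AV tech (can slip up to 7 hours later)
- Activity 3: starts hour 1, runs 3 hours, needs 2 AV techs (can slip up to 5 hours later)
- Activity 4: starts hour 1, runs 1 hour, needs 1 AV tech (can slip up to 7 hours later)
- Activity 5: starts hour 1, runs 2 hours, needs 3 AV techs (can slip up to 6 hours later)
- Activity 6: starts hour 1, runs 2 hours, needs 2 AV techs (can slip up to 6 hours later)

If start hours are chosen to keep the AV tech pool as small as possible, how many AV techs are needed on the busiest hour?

Early-start (Activity 1@1, Activity 2@1, Activity 3@1, Activity 4@1, Activity 5@1, Activity 6@1) gives peak 11: h1:11  h2:9  h3:4  h4:2  h5:0  h6:0  h7:0  h8:0.
Shift Activity 3→2, Activity 5→5, Activity 6→7.
Schedule Activity 1@1, Activity 2@1, Activity 3@2, Activity 4@1, Activity 5@5, Activity 6@7: h1:4  h2:4  h3:4  h4:4  h5:3  h6:3  h7:2  h8:2 — peak 4.
Total AV tech-hours = 26 over 8 hours ⇒ peak ≥ ⌈26/8⌉ = 4, so 4 is optimal.

4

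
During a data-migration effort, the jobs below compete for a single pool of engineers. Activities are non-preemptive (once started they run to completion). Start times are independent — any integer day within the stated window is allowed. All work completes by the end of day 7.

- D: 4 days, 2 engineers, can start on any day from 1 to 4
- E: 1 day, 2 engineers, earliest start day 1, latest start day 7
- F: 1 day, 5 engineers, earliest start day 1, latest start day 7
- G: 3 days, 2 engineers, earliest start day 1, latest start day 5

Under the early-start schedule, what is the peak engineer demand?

11

Early-start schedule: D@1, E@1, F@1, G@1.
Load per day: day 1: 11, day 2: 4, day 3: 4, day 4: 2, day 5: 0, day 6: 0, day 7: 0.
Peak is 11.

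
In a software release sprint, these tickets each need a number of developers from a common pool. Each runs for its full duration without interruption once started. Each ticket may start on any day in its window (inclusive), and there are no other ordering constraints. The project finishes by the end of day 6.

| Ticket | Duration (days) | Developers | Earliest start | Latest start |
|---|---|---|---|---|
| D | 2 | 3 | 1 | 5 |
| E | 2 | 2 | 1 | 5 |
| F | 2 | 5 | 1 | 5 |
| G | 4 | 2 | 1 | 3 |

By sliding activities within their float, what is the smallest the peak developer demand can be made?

5

Early-start (D@1, E@1, F@1, G@1) gives peak 12: d1:12  d2:12  d3:2  d4:2  d5:0  d6:0.
Shift E→3, F→5.
Schedule D@1, E@3, F@5, G@1: d1:5  d2:5  d3:4  d4:4  d5:5  d6:5 — peak 5.
Total developer-days = 28 over 6 days ⇒ peak ≥ ⌈28/6⌉ = 5, so 5 is optimal.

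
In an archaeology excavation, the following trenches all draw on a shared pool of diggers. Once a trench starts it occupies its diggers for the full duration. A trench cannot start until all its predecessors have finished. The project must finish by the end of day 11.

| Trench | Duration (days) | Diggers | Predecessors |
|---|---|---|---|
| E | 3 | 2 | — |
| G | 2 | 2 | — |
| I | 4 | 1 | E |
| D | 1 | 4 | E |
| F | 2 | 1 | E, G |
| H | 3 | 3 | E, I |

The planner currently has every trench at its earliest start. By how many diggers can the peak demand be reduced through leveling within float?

2

Early-start peak: d1:4  d2:4  d3:2  d4:6  d5:2  d6:1  d7:1  d8:3  d9:3  d10:3  d11:0 ⇒ 6.
Leveled (E@1, G@1, I@4, D@8, F@4, H@9): d1:4  d2:4  d3:2  d4:2  d5:2  d6:1  d7:1  d8:4  d9:3  d10:3  d11:3 ⇒ 4.
Reduction 6 − 4 = 2.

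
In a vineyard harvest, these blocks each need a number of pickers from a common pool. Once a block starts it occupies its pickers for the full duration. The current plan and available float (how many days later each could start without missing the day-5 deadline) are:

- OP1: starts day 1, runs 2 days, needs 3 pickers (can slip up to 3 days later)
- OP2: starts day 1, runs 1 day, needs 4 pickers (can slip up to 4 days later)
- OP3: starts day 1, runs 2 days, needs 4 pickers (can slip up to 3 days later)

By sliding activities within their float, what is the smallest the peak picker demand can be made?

Early-start (OP1@1, OP2@1, OP3@1) gives peak 11: d1:11  d2:7  d3:0  d4:0  d5:0.
Shift OP2→3, OP3→4.
Schedule OP1@1, OP2@3, OP3@4: d1:3  d2:3  d3:4  d4:4  d5:4 — peak 4.
Total picker-days = 18 over 5 days ⇒ peak ≥ ⌈18/5⌉ = 4, so 4 is optimal.

4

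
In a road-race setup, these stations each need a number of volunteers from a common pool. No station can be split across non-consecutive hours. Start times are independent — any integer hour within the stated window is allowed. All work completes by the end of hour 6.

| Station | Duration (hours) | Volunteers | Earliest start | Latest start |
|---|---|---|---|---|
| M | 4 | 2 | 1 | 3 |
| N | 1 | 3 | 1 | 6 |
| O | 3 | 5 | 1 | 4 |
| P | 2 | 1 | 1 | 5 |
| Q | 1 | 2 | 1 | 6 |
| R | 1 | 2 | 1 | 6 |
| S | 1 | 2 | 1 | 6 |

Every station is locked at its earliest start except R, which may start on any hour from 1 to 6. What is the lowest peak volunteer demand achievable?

R@1: h1:17  h2:8  h3:7  h4:2  h5:0  h6:0 → peak 17
R@2: h1:15  h2:10  h3:7  h4:2  h5:0  h6:0 → peak 15
R@3: h1:15  h2:8  h3:9  h4:2  h5:0  h6:0 → peak 15
R@4: h1:15  h2:8  h3:7  h4:4  h5:0  h6:0 → peak 15
R@5: h1:15  h2:8  h3:7  h4:2  h5:2  h6:0 → peak 15
R@6: h1:15  h2:8  h3:7  h4:2  h5:0  h6:2 → peak 15
Best is R@2, peak 15.

15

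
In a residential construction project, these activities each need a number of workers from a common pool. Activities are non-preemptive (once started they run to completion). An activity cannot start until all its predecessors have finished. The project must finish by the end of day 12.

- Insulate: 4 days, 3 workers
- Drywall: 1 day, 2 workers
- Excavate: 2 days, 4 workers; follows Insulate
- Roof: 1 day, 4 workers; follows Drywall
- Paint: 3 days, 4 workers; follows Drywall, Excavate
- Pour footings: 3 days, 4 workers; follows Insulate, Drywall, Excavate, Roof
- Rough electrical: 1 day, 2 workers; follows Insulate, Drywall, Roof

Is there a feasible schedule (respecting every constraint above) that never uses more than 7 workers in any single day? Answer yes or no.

yes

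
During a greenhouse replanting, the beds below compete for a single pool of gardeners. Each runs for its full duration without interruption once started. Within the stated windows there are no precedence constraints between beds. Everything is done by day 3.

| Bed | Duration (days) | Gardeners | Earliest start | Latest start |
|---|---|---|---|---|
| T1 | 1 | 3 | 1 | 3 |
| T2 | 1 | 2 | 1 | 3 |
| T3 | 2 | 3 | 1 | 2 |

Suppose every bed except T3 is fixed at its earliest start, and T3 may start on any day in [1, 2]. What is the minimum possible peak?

T3@1: d1:8  d2:3  d3:0 → peak 8
T3@2: d1:5  d2:3  d3:3 → peak 5
Best is T3@2, peak 5.

5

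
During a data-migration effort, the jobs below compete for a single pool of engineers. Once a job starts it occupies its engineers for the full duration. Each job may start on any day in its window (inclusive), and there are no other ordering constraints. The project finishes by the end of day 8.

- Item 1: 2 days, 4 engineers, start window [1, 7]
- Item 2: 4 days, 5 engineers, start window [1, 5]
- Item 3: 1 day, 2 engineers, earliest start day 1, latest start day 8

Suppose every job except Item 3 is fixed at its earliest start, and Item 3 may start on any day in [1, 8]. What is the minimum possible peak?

9

Item 3@1: d1:11  d2:9  d3:5  d4:5  d5:0  d6:0  d7:0  d8:0 → peak 11
Item 3@2: d1:9  d2:11  d3:5  d4:5  d5:0  d6:0  d7:0  d8:0 → peak 11
Item 3@3: d1:9  d2:9  d3:7  d4:5  d5:0  d6:0  d7:0  d8:0 → peak 9
Item 3@4: d1:9  d2:9  d3:5  d4:7  d5:0  d6:0  d7:0  d8:0 → peak 9
Item 3@5: d1:9  d2:9  d3:5  d4:5  d5:2  d6:0  d7:0  d8:0 → peak 9
Item 3@6: d1:9  d2:9  d3:5  d4:5  d5:0  d6:2  d7:0  d8:0 → peak 9
Item 3@7: d1:9  d2:9  d3:5  d4:5  d5:0  d6:0  d7:2  d8:0 → peak 9
Item 3@8: d1:9  d2:9  d3:5  d4:5  d5:0  d6:0  d7:0  d8:2 → peak 9
Best is Item 3@3, peak 9.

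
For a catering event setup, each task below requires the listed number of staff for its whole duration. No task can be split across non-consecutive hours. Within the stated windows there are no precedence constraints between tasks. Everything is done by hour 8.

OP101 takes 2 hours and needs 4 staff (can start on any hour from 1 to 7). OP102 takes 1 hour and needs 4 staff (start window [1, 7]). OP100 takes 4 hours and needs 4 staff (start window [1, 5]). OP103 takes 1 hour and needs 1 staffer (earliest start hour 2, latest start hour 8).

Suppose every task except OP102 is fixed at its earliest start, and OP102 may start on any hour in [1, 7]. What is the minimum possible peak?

OP102@1: h1:12  h2:9  h3:4  h4:4  h5:0  h6:0  h7:0  h8:0 → peak 12
OP102@2: h1:8  h2:13  h3:4  h4:4  h5:0  h6:0  h7:0  h8:0 → peak 13
OP102@3: h1:8  h2:9  h3:8  h4:4  h5:0  h6:0  h7:0  h8:0 → peak 9
OP102@4: h1:8  h2:9  h3:4  h4:8  h5:0  h6:0  h7:0  h8:0 → peak 9
OP102@5: h1:8  h2:9  h3:4  h4:4  h5:4  h6:0  h7:0  h8:0 → peak 9
OP102@6: h1:8  h2:9  h3:4  h4:4  h5:0  h6:4  h7:0  h8:0 → peak 9
OP102@7: h1:8  h2:9  h3:4  h4:4  h5:0  h6:0  h7:4  h8:0 → peak 9
Best is OP102@3, peak 9.

9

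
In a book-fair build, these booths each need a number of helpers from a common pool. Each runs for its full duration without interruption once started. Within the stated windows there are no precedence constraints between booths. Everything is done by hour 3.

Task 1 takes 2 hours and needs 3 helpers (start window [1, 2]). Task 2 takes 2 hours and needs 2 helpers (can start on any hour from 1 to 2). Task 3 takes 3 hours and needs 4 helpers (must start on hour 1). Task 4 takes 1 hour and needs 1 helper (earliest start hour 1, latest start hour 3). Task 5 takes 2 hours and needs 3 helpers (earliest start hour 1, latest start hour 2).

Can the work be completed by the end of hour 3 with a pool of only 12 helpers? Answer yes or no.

yes

Schedule Task 1@1, Task 2@1, Task 3@1, Task 4@1, Task 5@2: h1:10  h2:12  h3:7 — peak 12 ≤ 12.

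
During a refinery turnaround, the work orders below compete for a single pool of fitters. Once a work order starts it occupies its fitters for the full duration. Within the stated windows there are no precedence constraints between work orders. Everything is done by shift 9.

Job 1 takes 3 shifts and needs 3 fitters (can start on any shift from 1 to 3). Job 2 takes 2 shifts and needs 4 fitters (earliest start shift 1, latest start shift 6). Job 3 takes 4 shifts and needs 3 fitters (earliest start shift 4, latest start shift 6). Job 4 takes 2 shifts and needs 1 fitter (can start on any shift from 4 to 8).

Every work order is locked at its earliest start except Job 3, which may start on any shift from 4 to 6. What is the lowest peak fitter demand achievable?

Job 3@4: s1:7  s2:7  s3:3  s4:4  s5:4  s6:3  s7:3  s8:0  s9:0 → peak 7
Job 3@5: s1:7  s2:7  s3:3  s4:1  s5:4  s6:3  s7:3  s8:3  s9:0 → peak 7
Job 3@6: s1:7  s2:7  s3:3  s4:1  s5:1  s6:3  s7:3  s8:3  s9:3 → peak 7
Best is Job 3@4, peak 7.

7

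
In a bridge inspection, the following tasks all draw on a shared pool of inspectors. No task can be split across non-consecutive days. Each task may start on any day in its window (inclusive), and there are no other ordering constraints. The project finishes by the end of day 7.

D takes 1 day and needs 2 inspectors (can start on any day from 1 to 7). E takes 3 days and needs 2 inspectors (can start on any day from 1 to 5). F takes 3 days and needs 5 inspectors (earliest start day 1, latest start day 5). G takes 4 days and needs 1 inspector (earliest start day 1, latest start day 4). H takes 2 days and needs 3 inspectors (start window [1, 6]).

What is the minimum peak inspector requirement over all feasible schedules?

6

Early-start (D@1, E@1, F@1, G@1, H@1) gives peak 13: d1:13  d2:11  d3:8  d4:1  d5:0  d6:0  d7:0.
Shift F→4, H→2.
Schedule D@1, E@1, F@4, G@1, H@2: d1:5  d2:6  d3:6  d4:6  d5:5  d6:5  d7:0 — peak 6.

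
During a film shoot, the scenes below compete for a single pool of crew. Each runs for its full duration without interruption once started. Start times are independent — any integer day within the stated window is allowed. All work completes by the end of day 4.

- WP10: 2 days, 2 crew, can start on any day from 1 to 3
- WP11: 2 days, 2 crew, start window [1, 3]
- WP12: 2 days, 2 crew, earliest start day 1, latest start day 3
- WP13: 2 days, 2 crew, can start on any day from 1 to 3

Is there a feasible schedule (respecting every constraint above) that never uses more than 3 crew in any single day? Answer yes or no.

no

Total crew member-days = 16; over 4 days the average is 16/4 > 3, so some day must exceed 3.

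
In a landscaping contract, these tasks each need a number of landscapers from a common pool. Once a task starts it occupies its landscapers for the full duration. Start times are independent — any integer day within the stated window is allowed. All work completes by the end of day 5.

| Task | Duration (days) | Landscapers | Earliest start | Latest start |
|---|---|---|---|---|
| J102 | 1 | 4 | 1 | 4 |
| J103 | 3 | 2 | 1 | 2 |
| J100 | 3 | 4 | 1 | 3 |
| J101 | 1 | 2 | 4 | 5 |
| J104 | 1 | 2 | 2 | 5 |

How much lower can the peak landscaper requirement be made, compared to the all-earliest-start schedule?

4

Early-start peak: d1:10  d2:8  d3:6  d4:2  d5:0 ⇒ 10.
Leveled (J102@1, J103@1, J100@2, J101@4, J104@5): d1:6  d2:6  d3:6  d4:6  d5:2 ⇒ 6.
Reduction 10 − 6 = 4.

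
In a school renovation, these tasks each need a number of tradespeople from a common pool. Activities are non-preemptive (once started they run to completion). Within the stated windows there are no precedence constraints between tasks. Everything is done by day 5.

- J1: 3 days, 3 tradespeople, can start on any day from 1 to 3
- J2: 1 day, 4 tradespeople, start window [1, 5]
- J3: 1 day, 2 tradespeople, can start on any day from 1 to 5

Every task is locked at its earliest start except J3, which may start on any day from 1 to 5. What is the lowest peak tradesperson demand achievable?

J3@1: d1:9  d2:3  d3:3  d4:0  d5:0 → peak 9
J3@2: d1:7  d2:5  d3:3  d4:0  d5:0 → peak 7
J3@3: d1:7  d2:3  d3:5  d4:0  d5:0 → peak 7
J3@4: d1:7  d2:3  d3:3  d4:2  d5:0 → peak 7
J3@5: d1:7  d2:3  d3:3  d4:0  d5:2 → peak 7
Best is J3@2, peak 7.

7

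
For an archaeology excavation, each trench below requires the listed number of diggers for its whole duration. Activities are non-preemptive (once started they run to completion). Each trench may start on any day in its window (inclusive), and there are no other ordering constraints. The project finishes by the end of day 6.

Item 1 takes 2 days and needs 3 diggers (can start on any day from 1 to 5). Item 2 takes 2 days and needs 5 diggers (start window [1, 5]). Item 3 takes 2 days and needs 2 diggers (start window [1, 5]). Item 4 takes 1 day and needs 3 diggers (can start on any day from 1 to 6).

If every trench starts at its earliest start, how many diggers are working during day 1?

13

At early start, day 1 has: Item 1, Item 2, Item 3, Item 4.
Demand: 3 + 5 + 2 + 3 = 13.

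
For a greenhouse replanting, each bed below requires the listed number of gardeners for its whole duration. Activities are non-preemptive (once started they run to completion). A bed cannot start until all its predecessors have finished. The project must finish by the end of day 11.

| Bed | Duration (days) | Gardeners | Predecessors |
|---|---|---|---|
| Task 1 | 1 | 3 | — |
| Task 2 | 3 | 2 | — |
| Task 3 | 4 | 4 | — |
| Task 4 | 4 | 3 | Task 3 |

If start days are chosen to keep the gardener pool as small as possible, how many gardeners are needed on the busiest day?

5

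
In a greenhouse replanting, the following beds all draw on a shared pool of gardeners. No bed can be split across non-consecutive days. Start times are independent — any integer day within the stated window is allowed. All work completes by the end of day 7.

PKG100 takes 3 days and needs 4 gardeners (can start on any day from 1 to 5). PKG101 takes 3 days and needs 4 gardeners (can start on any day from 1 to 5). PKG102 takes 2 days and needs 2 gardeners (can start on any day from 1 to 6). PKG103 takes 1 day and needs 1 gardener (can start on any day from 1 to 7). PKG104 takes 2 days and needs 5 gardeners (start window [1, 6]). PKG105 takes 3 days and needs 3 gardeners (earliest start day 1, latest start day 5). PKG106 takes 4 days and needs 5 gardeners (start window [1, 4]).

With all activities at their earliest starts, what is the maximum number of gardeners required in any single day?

24

Early-start schedule: PKG100@1, PKG101@1, PKG102@1, PKG103@1, PKG104@1, PKG105@1, PKG106@1.
Load per day: day 1: 24, day 2: 23, day 3: 16, day 4: 5, day 5: 0, day 6: 0, day 7: 0.
Peak is 24.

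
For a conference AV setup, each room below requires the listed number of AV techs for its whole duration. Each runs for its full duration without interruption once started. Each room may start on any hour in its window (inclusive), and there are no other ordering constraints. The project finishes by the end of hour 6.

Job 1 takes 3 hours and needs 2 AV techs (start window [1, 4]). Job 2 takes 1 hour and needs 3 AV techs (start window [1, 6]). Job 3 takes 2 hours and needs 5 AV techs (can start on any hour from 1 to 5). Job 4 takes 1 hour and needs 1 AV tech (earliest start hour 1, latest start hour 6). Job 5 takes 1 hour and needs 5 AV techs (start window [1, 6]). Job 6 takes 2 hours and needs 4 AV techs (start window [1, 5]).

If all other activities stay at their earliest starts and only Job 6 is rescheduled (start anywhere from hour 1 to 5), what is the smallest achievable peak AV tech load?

Job 6@1: h1:20  h2:11  h3:2  h4:0  h5:0  h6:0 → peak 20
Job 6@2: h1:16  h2:11  h3:6  h4:0  h5:0  h6:0 → peak 16
Job 6@3: h1:16  h2:7  h3:6  h4:4  h5:0  h6:0 → peak 16
Job 6@4: h1:16  h2:7  h3:2  h4:4  h5:4  h6:0 → peak 16
Job 6@5: h1:16  h2:7  h3:2  h4:0  h5:4  h6:4 → peak 16
Best is Job 6@2, peak 16.

16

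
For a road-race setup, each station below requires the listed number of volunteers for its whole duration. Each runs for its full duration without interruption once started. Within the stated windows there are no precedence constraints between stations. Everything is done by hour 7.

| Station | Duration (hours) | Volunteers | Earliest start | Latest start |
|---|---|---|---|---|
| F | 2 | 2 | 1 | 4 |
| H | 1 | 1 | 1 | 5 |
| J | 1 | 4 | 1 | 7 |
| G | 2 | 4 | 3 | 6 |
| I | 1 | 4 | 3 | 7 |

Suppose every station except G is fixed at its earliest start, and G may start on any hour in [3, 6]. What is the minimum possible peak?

G@3: h1:7  h2:2  h3:8  h4:4  h5:0  h6:0  h7:0 → peak 8
G@4: h1:7  h2:2  h3:4  h4:4  h5:4  h6:0  h7:0 → peak 7
G@5: h1:7  h2:2  h3:4  h4:0  h5:4  h6:4  h7:0 → peak 7
G@6: h1:7  h2:2  h3:4  h4:0  h5:0  h6:4  h7:4 → peak 7
Best is G@4, peak 7.

7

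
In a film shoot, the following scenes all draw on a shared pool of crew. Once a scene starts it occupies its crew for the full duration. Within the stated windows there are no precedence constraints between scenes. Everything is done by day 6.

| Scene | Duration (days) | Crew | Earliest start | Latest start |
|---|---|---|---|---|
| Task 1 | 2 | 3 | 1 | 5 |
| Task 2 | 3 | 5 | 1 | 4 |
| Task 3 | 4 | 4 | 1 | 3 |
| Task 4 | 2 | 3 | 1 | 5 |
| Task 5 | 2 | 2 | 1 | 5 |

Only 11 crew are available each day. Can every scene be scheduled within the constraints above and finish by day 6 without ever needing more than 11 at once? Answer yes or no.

Schedule Task 1@1, Task 2@1, Task 3@3, Task 4@4, Task 5@4: d1:8  d2:8  d3:9  d4:9  d5:9  d6:4 — peak 9 ≤ 11.

yes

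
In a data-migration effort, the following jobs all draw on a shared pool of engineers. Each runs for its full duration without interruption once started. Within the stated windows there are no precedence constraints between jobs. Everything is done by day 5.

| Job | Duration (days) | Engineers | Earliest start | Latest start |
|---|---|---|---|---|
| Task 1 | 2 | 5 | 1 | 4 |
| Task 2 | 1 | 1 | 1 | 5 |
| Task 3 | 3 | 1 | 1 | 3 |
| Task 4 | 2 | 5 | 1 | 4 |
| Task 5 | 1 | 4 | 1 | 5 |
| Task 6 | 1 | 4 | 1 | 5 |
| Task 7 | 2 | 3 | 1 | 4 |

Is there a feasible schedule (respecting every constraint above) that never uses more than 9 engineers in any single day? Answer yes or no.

yes

Schedule Task 1@1, Task 2@1, Task 3@1, Task 4@3, Task 5@4, Task 6@5, Task 7@2: d1:7  d2:9  d3:9  d4:9  d5:4 — peak 9 ≤ 9.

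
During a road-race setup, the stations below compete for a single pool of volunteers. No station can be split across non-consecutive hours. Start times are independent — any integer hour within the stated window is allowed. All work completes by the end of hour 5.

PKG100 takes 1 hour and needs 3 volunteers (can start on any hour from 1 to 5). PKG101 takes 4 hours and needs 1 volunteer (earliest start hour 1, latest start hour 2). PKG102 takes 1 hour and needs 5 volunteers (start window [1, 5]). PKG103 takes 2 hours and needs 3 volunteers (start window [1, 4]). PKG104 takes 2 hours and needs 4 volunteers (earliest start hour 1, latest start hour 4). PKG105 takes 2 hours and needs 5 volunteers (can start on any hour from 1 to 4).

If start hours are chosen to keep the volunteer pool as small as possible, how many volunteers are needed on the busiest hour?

8

Early-start (PKG100@1, PKG101@1, PKG102@1, PKG103@1, PKG104@1, PKG105@1) gives peak 21: h1:21  h2:13  h3:1  h4:1  h5:0.
Shift PKG101→2, PKG103→2, PKG104→2, PKG105→4.
Schedule PKG100@1, PKG101@2, PKG102@1, PKG103@2, PKG104@2, PKG105@4: h1:8  h2:8  h3:8  h4:6  h5:6 — peak 8.
Total volunteer-hours = 36 over 5 hours ⇒ peak ≥ ⌈36/5⌉ = 8, so 8 is optimal.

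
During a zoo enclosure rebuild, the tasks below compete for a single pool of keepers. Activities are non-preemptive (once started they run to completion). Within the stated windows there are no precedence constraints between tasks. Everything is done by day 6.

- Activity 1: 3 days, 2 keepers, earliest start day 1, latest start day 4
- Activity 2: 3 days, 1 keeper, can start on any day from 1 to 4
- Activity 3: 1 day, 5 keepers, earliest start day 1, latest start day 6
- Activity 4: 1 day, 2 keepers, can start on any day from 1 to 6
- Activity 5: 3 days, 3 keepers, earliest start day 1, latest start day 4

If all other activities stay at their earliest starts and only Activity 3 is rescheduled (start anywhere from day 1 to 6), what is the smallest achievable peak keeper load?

8

Activity 3@1: d1:13  d2:6  d3:6  d4:0  d5:0  d6:0 → peak 13
Activity 3@2: d1:8  d2:11  d3:6  d4:0  d5:0  d6:0 → peak 11
Activity 3@3: d1:8  d2:6  d3:11  d4:0  d5:0  d6:0 → peak 11
Activity 3@4: d1:8  d2:6  d3:6  d4:5  d5:0  d6:0 → peak 8
Activity 3@5: d1:8  d2:6  d3:6  d4:0  d5:5  d6:0 → peak 8
Activity 3@6: d1:8  d2:6  d3:6  d4:0  d5:0  d6:5 → peak 8
Best is Activity 3@4, peak 8.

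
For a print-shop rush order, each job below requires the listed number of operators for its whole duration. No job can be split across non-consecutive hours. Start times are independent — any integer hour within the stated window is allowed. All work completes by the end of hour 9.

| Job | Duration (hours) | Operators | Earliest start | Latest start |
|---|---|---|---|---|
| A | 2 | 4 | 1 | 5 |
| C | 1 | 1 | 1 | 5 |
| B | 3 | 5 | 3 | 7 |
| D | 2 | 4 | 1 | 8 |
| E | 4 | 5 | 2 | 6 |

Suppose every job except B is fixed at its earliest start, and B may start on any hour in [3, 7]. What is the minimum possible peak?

B@3: h1:9  h2:13  h3:10  h4:10  h5:10  h6:0  h7:0  h8:0  h9:0 → peak 13
B@4: h1:9  h2:13  h3:5  h4:10  h5:10  h6:5  h7:0  h8:0  h9:0 → peak 13
B@5: h1:9  h2:13  h3:5  h4:5  h5:10  h6:5  h7:5  h8:0  h9:0 → peak 13
B@6: h1:9  h2:13  h3:5  h4:5  h5:5  h6:5  h7:5  h8:5  h9:0 → peak 13
B@7: h1:9  h2:13  h3:5  h4:5  h5:5  h6:0  h7:5  h8:5  h9:5 → peak 13
Best is B@3, peak 13.

13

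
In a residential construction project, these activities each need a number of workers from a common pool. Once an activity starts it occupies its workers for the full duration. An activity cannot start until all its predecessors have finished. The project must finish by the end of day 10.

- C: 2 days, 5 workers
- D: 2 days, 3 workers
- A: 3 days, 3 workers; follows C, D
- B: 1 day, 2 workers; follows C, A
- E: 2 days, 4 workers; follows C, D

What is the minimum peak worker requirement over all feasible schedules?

Early-start (C@1, D@1, A@3, B@6, E@3) gives peak 8: d1:8  d2:8  d3:7  d4:7  d5:3  d6:2  d7:0  d8:0  d9:0  d10:0.
Shift D→3, A→5, B→8, E→9.
Schedule C@1, D@3, A@5, B@8, E@9: d1:5  d2:5  d3:3  d4:3  d5:3  d6:3  d7:3  d8:2  d9:4  d10:4 — peak 5.

5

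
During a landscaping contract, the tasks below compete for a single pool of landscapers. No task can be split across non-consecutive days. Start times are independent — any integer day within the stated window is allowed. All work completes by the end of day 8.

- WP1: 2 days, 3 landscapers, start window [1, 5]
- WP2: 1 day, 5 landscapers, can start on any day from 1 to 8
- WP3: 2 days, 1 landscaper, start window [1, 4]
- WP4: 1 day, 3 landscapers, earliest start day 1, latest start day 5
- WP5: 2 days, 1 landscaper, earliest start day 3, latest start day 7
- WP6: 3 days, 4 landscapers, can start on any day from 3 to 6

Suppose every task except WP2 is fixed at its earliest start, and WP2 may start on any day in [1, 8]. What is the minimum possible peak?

WP2@1: d1:12  d2:4  d3:5  d4:5  d5:4  d6:0  d7:0  d8:0 → peak 12
WP2@2: d1:7  d2:9  d3:5  d4:5  d5:4  d6:0  d7:0  d8:0 → peak 9
WP2@3: d1:7  d2:4  d3:10  d4:5  d5:4  d6:0  d7:0  d8:0 → peak 10
WP2@4: d1:7  d2:4  d3:5  d4:10  d5:4  d6:0  d7:0  d8:0 → peak 10
WP2@5: d1:7  d2:4  d3:5  d4:5  d5:9  d6:0  d7:0  d8:0 → peak 9
WP2@6: d1:7  d2:4  d3:5  d4:5  d5:4  d6:5  d7:0  d8:0 → peak 7
WP2@7: d1:7  d2:4  d3:5  d4:5  d5:4  d6:0  d7:5  d8:0 → peak 7
WP2@8: d1:7  d2:4  d3:5  d4:5  d5:4  d6:0  d7:0  d8:5 → peak 7
Best is WP2@6, peak 7.

7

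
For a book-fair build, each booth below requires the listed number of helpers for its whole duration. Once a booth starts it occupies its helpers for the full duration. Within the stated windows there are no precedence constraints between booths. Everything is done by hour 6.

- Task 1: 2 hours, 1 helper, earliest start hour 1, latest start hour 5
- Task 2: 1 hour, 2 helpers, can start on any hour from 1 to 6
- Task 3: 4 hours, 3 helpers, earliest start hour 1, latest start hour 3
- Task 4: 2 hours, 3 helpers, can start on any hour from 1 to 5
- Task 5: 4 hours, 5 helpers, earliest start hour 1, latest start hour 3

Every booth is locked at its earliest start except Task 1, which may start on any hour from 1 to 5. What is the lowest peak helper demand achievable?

Task 1@1: h1:14  h2:12  h3:8  h4:8  h5:0  h6:0 → peak 14
Task 1@2: h1:13  h2:12  h3:9  h4:8  h5:0  h6:0 → peak 13
Task 1@3: h1:13  h2:11  h3:9  h4:9  h5:0  h6:0 → peak 13
Task 1@4: h1:13  h2:11  h3:8  h4:9  h5:1  h6:0 → peak 13
Task 1@5: h1:13  h2:11  h3:8  h4:8  h5:1  h6:1 → peak 13
Best is Task 1@2, peak 13.

13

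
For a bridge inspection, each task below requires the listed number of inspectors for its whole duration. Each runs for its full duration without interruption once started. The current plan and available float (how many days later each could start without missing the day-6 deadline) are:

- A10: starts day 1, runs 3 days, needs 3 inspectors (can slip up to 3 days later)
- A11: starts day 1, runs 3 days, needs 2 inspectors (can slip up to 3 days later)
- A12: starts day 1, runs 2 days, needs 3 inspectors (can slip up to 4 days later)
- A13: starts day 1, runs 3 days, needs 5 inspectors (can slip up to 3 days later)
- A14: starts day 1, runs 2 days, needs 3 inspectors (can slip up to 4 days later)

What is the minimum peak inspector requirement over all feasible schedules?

Early-start (A10@1, A11@1, A12@1, A13@1, A14@1) gives peak 16: d1:16  d2:16  d3:10  d4:0  d5:0  d6:0.
Shift A13→4, A14→3.
Schedule A10@1, A11@1, A12@1, A13@4, A14@3: d1:8  d2:8  d3:8  d4:8  d5:5  d6:5 — peak 8.

8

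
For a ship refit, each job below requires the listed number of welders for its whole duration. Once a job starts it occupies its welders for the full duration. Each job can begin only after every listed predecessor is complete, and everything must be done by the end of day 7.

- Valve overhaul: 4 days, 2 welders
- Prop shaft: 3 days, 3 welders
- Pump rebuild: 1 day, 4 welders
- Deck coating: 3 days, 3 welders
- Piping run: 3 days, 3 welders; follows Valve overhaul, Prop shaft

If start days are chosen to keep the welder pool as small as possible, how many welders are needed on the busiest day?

6

Early-start (Valve overhaul@1, Prop shaft@1, Pump rebuild@1, Deck coating@1, Piping run@5) gives peak 12: d1:12  d2:8  d3:8  d4:2  d5:3  d6:3  d7:3.
Shift Pump rebuild→4, Deck coating→5.
Schedule Valve overhaul@1, Prop shaft@1, Pump rebuild@4, Deck coating@5, Piping run@5: d1:5  d2:5  d3:5  d4:6  d5:6  d6:6  d7:6 — peak 6.
Total welder-days = 39 over 7 days ⇒ peak ≥ ⌈39/7⌉ = 6, so 6 is optimal.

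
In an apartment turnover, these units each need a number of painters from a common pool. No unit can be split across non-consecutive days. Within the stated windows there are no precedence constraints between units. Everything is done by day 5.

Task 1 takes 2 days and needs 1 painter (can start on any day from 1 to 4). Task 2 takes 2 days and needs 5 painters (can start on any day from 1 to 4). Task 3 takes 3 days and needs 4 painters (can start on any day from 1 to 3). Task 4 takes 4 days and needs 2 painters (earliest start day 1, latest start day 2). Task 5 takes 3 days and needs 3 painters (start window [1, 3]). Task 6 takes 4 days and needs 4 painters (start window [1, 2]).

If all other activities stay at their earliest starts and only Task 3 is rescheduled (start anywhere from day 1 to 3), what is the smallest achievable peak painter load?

Task 3@1: d1:19  d2:19  d3:13  d4:6  d5:0 → peak 19
Task 3@2: d1:15  d2:19  d3:13  d4:10  d5:0 → peak 19
Task 3@3: d1:15  d2:15  d3:13  d4:10  d5:4 → peak 15
Best is Task 3@3, peak 15.

15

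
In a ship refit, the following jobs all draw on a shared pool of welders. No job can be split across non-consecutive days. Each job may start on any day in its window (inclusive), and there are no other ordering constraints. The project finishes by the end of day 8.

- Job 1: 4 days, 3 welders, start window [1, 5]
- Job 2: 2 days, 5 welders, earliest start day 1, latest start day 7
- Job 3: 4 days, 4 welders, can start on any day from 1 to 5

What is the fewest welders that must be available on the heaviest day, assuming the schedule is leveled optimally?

7

Early-start (Job 1@1, Job 2@1, Job 3@1) gives peak 12: d1:12  d2:12  d3:7  d4:7  d5:0  d6:0  d7:0  d8:0.
Shift Job 2→5.
Schedule Job 1@1, Job 2@5, Job 3@1: d1:7  d2:7  d3:7  d4:7  d5:5  d6:5  d7:0  d8:0 — peak 7.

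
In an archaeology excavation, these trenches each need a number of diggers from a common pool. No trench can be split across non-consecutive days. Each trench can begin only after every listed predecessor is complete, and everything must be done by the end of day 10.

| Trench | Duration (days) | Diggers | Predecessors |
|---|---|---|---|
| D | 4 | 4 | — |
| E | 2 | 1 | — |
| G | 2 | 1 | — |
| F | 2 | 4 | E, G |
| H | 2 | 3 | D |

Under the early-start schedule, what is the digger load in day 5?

At early start, day 5 has: H.
Demand: 3 = 3.

3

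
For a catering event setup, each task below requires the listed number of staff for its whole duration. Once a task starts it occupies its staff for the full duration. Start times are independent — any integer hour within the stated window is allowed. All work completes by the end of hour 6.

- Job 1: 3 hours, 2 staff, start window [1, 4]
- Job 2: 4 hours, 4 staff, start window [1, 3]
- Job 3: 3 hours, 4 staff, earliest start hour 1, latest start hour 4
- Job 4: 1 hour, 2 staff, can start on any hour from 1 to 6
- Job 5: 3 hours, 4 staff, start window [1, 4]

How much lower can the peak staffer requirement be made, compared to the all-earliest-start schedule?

Early-start peak: h1:16  h2:14  h3:14  h4:4  h5:0  h6:0 ⇒ 16.
Leveled (Job 1@1, Job 2@1, Job 3@1, Job 4@4, Job 5@4): h1:10  h2:10  h3:10  h4:10  h5:4  h6:4 ⇒ 10.
Reduction 16 − 10 = 6.

6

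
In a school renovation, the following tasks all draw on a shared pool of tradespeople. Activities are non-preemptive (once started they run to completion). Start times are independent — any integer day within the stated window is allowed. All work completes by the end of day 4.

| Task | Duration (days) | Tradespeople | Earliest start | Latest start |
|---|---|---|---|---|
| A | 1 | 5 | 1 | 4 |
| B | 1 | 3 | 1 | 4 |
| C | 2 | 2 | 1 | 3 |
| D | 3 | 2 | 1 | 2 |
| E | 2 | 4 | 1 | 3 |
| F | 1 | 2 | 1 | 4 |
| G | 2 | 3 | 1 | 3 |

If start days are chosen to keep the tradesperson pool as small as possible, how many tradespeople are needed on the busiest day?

9

Early-start (A@1, B@1, C@1, D@1, E@1, F@1, G@1) gives peak 21: d1:21  d2:11  d3:2  d4:0.
Shift B→2, E→3, F→2, G→3.
Schedule A@1, B@2, C@1, D@1, E@3, F@2, G@3: d1:9  d2:9  d3:9  d4:7 — peak 9.
Total tradesperson-days = 34 over 4 days ⇒ peak ≥ ⌈34/4⌉ = 9, so 9 is optimal.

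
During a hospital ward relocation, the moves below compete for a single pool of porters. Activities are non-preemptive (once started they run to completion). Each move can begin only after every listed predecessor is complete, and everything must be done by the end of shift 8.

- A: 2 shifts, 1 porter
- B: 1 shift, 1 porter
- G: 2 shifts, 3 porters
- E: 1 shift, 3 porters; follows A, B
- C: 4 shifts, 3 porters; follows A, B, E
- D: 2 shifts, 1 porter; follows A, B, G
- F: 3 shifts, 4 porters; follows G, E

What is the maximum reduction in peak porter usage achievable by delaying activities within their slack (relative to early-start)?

1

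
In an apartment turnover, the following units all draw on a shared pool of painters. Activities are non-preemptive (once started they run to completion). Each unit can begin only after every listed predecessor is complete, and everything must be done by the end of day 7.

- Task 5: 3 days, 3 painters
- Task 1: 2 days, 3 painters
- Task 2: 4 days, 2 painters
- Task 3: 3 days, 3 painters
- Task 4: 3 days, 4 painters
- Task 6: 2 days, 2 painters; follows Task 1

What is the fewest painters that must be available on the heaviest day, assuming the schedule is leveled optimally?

Early-start (Task 5@1, Task 1@1, Task 2@1, Task 3@1, Task 4@1, Task 6@3) gives peak 15: d1:15  d2:15  d3:14  d4:4  d5:0  d6:0  d7:0.
Shift Task 3→3, Task 4→5, Task 6→6.
Schedule Task 5@1, Task 1@1, Task 2@1, Task 3@3, Task 4@5, Task 6@6: d1:8  d2:8  d3:8  d4:5  d5:7  d6:6  d7:6 — peak 8.

8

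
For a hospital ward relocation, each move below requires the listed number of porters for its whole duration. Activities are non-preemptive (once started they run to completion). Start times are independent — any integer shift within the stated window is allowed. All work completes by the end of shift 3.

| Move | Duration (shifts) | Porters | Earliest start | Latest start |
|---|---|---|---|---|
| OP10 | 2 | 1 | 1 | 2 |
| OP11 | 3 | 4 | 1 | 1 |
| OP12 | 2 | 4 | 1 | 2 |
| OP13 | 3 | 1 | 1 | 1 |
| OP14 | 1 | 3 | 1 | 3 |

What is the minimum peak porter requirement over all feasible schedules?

Early-start (OP10@1, OP11@1, OP12@1, OP13@1, OP14@1) gives peak 13: s1:13  s2:10  s3:5.
Shift OP14→3.
Schedule OP10@1, OP11@1, OP12@1, OP13@1, OP14@3: s1:10  s2:10  s3:8 — peak 10.
Total porter-shifts = 28 over 3 shifts ⇒ peak ≥ ⌈28/3⌉ = 10, so 10 is optimal.

10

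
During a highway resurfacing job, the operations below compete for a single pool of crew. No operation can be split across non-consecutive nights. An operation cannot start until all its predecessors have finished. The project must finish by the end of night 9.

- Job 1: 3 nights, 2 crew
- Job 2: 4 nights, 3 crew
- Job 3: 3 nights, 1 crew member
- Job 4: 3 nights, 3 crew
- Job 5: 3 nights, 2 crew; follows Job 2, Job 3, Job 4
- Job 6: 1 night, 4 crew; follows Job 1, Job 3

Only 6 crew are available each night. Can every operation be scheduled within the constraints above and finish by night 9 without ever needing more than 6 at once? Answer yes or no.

Schedule Job 1@1, Job 2@1, Job 3@1, Job 4@4, Job 5@7, Job 6@7: n1:6  n2:6  n3:6  n4:6  n5:3  n6:3  n7:6  n8:2  n9:2 — peak 6 ≤ 6.

yes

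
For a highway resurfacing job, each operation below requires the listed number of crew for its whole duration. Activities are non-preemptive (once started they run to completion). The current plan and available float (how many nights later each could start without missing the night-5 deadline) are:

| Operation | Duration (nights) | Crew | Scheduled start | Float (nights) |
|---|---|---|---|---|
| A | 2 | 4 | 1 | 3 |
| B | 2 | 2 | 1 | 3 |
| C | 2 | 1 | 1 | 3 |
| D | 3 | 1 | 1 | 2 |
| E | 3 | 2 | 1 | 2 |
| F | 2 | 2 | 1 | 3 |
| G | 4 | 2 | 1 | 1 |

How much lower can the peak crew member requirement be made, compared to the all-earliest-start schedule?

6

Early-start peak: n1:14  n2:14  n3:5  n4:2  n5:0 ⇒ 14.
Leveled (A@1, B@1, C@3, D@3, E@3, F@3, G@1): n1:8  n2:8  n3:8  n4:8  n5:3 ⇒ 8.
Reduction 14 − 8 = 6.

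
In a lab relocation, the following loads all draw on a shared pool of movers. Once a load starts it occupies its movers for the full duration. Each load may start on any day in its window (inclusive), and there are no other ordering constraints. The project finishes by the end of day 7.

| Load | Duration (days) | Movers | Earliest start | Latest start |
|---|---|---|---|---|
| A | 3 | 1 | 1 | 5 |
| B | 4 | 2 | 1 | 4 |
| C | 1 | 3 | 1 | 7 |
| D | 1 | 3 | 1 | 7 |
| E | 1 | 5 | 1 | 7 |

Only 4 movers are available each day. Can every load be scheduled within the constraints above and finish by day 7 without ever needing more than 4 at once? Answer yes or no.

The minimum achievable peak is 5; 4 < 5, so no feasible schedule stays within the cap.

no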